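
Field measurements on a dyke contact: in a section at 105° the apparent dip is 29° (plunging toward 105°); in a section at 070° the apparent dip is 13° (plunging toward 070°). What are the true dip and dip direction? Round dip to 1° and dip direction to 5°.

true dip 34°, dip direction 140°

The two traces are lines in the plane: v₁ = (sin 105°·cos 29°, cos 105°·cos 29°, −sin 29°), v₂ = (sin 70°·cos 13°, cos 70°·cos 13°, −sin 13°).
The plane normal is n = v₁ × v₂ ∝ (0.212, -0.254, 0.489).
True dip = arccos(n_z / |n|) = arccos(0.8280) = 34.1°.
Dip direction = atan2(0.212, -0.254) = 140° (azimuth of n's horizontal projection).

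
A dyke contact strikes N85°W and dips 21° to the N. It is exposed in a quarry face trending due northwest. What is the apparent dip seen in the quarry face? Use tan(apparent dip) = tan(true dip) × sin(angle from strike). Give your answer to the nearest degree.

Angle between strike (N85°W) and section (due northwest): β = 40°.
tan α = tan 21° × sin 40° = 0.3839 × 0.6428 = 0.2467
α = arctan(0.2467) = 13.86°

14°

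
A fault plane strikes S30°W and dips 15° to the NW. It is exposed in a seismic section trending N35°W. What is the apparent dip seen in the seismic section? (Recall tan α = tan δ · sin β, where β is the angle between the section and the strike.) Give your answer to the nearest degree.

14°

The section lies 65° from the strike.
tan α = tan 15° × sin 65° = 0.2679 × 0.9063 = 0.2428
apparent dip = arctan 0.2428 = 13.65°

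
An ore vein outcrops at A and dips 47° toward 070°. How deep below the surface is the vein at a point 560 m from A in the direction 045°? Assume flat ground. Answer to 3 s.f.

544 m

The hole lies 25° from the dip direction, so the down-dip offset is 560 × cos 25° = 507.53 m.
Depth = down-dip offset × tan(dip) = 507.53 × tan 47° = 507.53 × 1.0724
Depth = 544.26 m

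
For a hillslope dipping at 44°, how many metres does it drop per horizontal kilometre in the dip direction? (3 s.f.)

966 m

drop per km = 1000 × tan 44° = 1000 × 0.9657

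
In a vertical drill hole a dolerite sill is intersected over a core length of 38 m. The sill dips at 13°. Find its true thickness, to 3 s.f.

True thickness t = h · cos(dip) = 38 × cos 13°
t = 38 × 0.9744 = 37.026 m

37.0 m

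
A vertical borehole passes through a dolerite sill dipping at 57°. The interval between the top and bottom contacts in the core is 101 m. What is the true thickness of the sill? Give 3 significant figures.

True thickness t = h · cos(dip) = 101 × cos 57°
t = 101 × 0.5446 = 55.009 m

55.0 m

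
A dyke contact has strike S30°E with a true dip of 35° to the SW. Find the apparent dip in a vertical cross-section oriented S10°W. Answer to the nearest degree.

24°

The section lies 40° from the strike.
tan(apparent dip) = tan 35° · sin 40° = 0.4501
apparent dip = arctan 0.4501 = 24.23°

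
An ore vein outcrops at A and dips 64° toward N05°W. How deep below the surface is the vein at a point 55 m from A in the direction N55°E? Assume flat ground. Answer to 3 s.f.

56.4 m

The hole lies 60° from the dip direction, so the down-dip offset is 55 × cos 60° = 27.50 m.
Depth = down-dip offset × tan(dip) = 27.50 × tan 64° = 27.50 × 2.0503
Depth = 56.38 m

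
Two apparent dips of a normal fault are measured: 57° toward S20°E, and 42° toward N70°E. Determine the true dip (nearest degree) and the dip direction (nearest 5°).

true dip 61°, dip direction 130°

The two traces are lines in the plane: v₁ = (sin 160°·cos 57°, cos 160°·cos 57°, −sin 57°), v₂ = (sin 70°·cos 42°, cos 70°·cos 42°, −sin 42°).
The plane normal is n = v₁ × v₂ ∝ (0.556, -0.461, 0.405).
True dip = arccos(n_z / |n|) = arccos(0.4890) = 60.7°.
Dip direction = atan2(0.556, -0.461) = 130° (azimuth of n's horizontal projection).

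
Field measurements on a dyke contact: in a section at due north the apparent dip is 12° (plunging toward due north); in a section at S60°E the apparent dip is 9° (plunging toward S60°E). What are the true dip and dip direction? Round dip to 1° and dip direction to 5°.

true dip 20°, dip direction 055°

Each apparent-dip line lies in the plane. As unit vectors (x east, y north, z up), v₁ plunges 12°→due north and v₂ plunges 9°→S60°E.
n = v₁ × v₂ = (0.256, 0.178, 0.837) (taken with n_z > 0).
tan δ = √(n_x²+n_y²)/n_z = 0.311/0.837, so δ = 20.4°.
The horizontal component of n points toward azimuth atan2(n_x, n_y) = 55°, the dip direction.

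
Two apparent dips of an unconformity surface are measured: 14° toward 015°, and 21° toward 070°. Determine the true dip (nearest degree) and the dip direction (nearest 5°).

true dip 21°, dip direction 065°

Each apparent-dip line lies in the plane. As unit vectors (x east, y north, z up), v₁ plunges 14°→015° and v₂ plunges 21°→070°.
The plane normal is n = v₁ × v₂ ∝ (0.259, 0.122, 0.742).
True dip = arccos(n_z / |n|) = arccos(0.9331) = 21.1°.
The horizontal component of n points toward azimuth atan2(n_x, n_y) = 65°, the dip direction.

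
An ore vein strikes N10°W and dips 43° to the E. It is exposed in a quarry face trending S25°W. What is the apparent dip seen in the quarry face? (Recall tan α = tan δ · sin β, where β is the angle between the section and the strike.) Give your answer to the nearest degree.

28°

The strike is N10°W and the section trends S25°W; the acute angle between them is β = 35°.
tan(apparent dip) = tan 43° · sin 35° = 0.5349
apparent dip = arctan 0.5349 = 28.14°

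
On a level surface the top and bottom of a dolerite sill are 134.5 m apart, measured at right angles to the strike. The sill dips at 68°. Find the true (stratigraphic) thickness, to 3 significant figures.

125 m

True thickness t = w · sin(dip) = 134.5 × sin 68°
t = 134.5 × 0.9272 = 124.706 m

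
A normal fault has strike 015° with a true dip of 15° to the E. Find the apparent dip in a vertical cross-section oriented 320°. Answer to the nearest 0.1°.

12.4°

The section lies 55° from the strike.
tan(apparent dip) = tan 15° · sin 55° = 0.2195
α = arctan(0.2195) = 12.38°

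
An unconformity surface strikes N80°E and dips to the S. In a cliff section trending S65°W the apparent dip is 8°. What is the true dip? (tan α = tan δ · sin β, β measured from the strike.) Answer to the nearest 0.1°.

28.5°

β = acute angle between strike N80°E and section S65°W = 15°.
tan(true dip) = tan 8° / sin 15° = 0.5430
true dip = arctan 0.5430 = 28.50°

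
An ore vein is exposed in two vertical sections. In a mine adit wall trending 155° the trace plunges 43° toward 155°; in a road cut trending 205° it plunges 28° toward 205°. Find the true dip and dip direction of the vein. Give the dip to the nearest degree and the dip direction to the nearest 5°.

Represent each trace as a vector plunging at its apparent dip toward its trend (east-north-up frame): v₁ = (0.309, -0.663, -0.682), v₂ = (-0.373, -0.800, -0.469).
The plane normal is n = v₁ × v₂ ∝ (0.235, -0.400, 0.495).
Dip δ = arctan(|n_h|/n_z) = arctan(0.463/0.495) = 43.1°.
The horizontal component of n points toward azimuth atan2(n_x, n_y) = 150°, the dip direction.

true dip 43°, dip direction 150°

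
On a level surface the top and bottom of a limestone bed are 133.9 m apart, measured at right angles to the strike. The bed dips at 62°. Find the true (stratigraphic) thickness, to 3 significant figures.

True thickness t = w · sin(dip) = 133.9 × sin 62°
t = 133.9 × 0.8829 = 118.227 m

118 m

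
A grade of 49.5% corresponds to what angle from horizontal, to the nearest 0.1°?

tan θ = 49.5/100 = 0.4950
θ = arctan(0.4950) = 26.34°

26.3°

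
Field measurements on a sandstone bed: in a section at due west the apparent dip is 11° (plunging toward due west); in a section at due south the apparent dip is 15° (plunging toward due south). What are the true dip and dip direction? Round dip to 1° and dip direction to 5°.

The two traces are lines in the plane: v₁ = (sin 270°·cos 11°, cos 270°·cos 11°, −sin 11°), v₂ = (sin 180°·cos 15°, cos 180°·cos 15°, −sin 15°).
n = v₁ × v₂ = (-0.184, -0.254, 0.948) (taken with n_z > 0).
Dip δ = arctan(|n_h|/n_z) = arctan(0.314/0.948) = 18.3°.
Dip direction = atan2(-0.184, -0.254) = 216° (azimuth of n's horizontal projection).

true dip 18°, dip direction 215°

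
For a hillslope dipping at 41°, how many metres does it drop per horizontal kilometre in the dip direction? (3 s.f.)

drop per km = 1000 × tan 41° = 1000 × 0.8693

869 m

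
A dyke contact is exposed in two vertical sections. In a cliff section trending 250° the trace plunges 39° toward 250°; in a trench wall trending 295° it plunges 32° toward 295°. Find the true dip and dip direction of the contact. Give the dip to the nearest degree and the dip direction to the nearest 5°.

Each apparent-dip line lies in the plane. As unit vectors (x east, y north, z up), v₁ plunges 39°→250° and v₂ plunges 32°→295°.
n = v₁ × v₂ = (-0.366, -0.097, 0.466) (taken with n_z > 0).
Dip δ = arctan(|n_h|/n_z) = arctan(0.379/0.466) = 39.1°.
The horizontal component of n points toward azimuth atan2(n_x, n_y) = 255°, the dip direction.

true dip 39°, dip direction 255°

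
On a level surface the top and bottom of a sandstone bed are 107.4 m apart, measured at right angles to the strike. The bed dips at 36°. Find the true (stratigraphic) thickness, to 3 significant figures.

True thickness t = w · sin(dip) = 107.4 × sin 36°
t = 107.4 × 0.5878 = 63.128 m

63.1 m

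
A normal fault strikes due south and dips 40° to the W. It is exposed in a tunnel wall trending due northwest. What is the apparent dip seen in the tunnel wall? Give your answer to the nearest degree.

Angle between strike (due south) and section (due northwest): β = 45°.
tan α = tan 40° × sin 45° = 0.8391 × 0.7071 = 0.5933
α = arctan(0.5933) = 30.68°

31°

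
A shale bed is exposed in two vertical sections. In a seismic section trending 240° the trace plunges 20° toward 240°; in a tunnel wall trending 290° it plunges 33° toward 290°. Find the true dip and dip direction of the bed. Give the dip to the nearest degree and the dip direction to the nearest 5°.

Represent each trace as a vector plunging at its apparent dip toward its trend (east-north-up frame): v₁ = (-0.814, -0.470, -0.342), v₂ = (-0.788, 0.287, -0.545).
n = v₁ × v₂ = (-0.354, 0.174, 0.604) (taken with n_z > 0).
Dip δ = arctan(|n_h|/n_z) = arctan(0.394/0.604) = 33.2°.
The horizontal component of n points toward azimuth atan2(n_x, n_y) = 296°, the dip direction.

true dip 33°, dip direction 295°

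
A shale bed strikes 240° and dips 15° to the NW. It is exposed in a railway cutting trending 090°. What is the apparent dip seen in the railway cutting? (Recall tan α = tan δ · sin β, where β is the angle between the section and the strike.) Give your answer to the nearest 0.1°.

Angle between strike (240°) and section (090°): β = 30°.
tan α = tan 15° × sin 30° = 0.2679 × 0.5000 = 0.1340
apparent dip = arctan 0.1340 = 7.63°

7.6°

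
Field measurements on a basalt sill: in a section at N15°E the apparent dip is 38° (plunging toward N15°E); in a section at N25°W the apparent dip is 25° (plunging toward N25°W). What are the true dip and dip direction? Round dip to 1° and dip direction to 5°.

The two traces are lines in the plane: v₁ = (sin 15°·cos 38°, cos 15°·cos 38°, −sin 38°), v₂ = (sin 335°·cos 25°, cos 335°·cos 25°, −sin 25°).
n = v₁ × v₂ = (0.184, 0.322, 0.459) (taken with n_z > 0).
True dip = arccos(n_z / |n|) = arccos(0.7779) = 38.9°.
The horizontal component of n points toward azimuth atan2(n_x, n_y) = 30°, the dip direction.

true dip 39°, dip direction 030°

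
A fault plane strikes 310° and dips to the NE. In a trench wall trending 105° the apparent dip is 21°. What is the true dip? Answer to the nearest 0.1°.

The section is 25° from the strike.
tan δ = tan α / sin β = tan 21° / sin 25° = 0.3839 / 0.4226 = 0.9083
δ = arctan(0.9083) = 42.25°

42.2°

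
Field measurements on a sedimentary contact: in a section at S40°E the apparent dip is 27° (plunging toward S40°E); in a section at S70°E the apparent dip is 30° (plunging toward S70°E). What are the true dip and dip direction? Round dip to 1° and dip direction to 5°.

true dip 30°, dip direction 110°

Each apparent-dip line lies in the plane. As unit vectors (x east, y north, z up), v₁ plunges 27°→S40°E and v₂ plunges 30°→S70°E.
Cross product v₁ × v₂ gives the pole to the plane: n ∝ (0.207, -0.083, 0.386).
Dip δ = arctan(|n_h|/n_z) = arctan(0.223/0.386) = 30.0°.
Dip direction = azimuth of (n_x, n_y) = atan2(0.207, -0.083) = 112°.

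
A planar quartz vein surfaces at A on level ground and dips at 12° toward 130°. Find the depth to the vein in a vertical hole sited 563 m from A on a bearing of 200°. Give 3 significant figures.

40.9 m

The hole lies 70° from the dip direction, so the down-dip offset is 563 × cos 70° = 192.56 m.
Depth = down-dip offset × tan(dip) = 192.56 × tan 12° = 192.56 × 0.2126
Depth = 40.93 m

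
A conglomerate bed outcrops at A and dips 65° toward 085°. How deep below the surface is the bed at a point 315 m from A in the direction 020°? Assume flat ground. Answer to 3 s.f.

285 m

The hole lies 65° from the dip direction, so the down-dip offset is 315 × cos 65° = 133.12 m.
Depth = down-dip offset × tan(dip) = 133.12 × tan 65° = 133.12 × 2.1445
Depth = 285.49 m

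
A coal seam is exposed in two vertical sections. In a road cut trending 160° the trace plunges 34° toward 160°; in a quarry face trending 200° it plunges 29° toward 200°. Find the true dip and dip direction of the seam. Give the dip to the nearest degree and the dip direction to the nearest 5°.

true dip 34°, dip direction 165°

Represent each trace as a vector plunging at its apparent dip toward its trend (east-north-up frame): v₁ = (0.284, -0.779, -0.559), v₂ = (-0.299, -0.822, -0.485).
Cross product v₁ × v₂ gives the pole to the plane: n ∝ (0.082, -0.305, 0.466).
tan δ = √(n_x²+n_y²)/n_z = 0.316/0.466, so δ = 34.1°.
Dip direction = azimuth of (n_x, n_y) = atan2(0.082, -0.305) = 165°.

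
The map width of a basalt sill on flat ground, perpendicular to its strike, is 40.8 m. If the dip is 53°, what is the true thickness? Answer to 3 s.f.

True thickness t = w · sin(dip) = 40.8 × sin 53°
t = 40.8 × 0.7986 = 32.584 m

32.6 m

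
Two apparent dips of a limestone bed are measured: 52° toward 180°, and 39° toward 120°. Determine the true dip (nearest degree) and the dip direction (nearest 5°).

true dip 52°, dip direction 170°

The two traces are lines in the plane: v₁ = (sin 180°·cos 52°, cos 180°·cos 52°, −sin 52°), v₂ = (sin 120°·cos 39°, cos 120°·cos 39°, −sin 39°).
Cross product v₁ × v₂ gives the pole to the plane: n ∝ (0.081, -0.530, 0.414).
tan δ = √(n_x²+n_y²)/n_z = 0.537/0.414, so δ = 52.3°.
The horizontal component of n points toward azimuth atan2(n_x, n_y) = 171°, the dip direction.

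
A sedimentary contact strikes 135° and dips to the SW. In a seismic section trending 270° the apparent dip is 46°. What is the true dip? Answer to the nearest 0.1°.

55.7°

The section is 45° from the strike.
tan δ = tan α / sin β = tan 46° / sin 45° = 1.0355 / 0.7071 = 1.4645
δ = arctan(1.4645) = 55.67°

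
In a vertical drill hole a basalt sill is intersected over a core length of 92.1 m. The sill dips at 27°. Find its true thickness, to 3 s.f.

True thickness t = h · cos(dip) = 92.1 × cos 27°
t = 92.1 × 0.8910 = 82.062 m

82.1 m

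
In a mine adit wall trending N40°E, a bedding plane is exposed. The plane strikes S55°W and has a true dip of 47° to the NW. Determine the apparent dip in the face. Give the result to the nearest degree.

The section lies 15° from the strike.
tan(apparent dip) = tan 47° · sin 15° = 0.2775
α = arctan(0.2775) = 15.51°

16°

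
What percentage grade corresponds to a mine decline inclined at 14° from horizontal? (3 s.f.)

24.9%

grade % = 100 × tan 14° = 100 × 0.2493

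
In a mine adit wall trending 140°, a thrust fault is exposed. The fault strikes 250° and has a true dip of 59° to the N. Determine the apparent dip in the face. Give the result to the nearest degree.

57°

The strike is 250° and the section trends 140°; the acute angle between them is β = 70°.
tan(apparent dip) = tan 59° · sin 70° = 1.5639
apparent dip = arctan 1.5639 = 57.40°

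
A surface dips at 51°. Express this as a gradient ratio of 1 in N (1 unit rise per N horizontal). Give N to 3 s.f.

1 in 0.810

1 : N means tan θ = 1/N, so N = 1/tan 51° = 1/1.2349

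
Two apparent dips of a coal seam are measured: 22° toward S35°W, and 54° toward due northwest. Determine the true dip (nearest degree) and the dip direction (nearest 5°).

true dip 57°, dip direction 290°

The two traces are lines in the plane: v₁ = (sin 215°·cos 22°, cos 215°·cos 22°, −sin 22°), v₂ = (sin 315°·cos 54°, cos 315°·cos 54°, −sin 54°).
Cross product v₁ × v₂ gives the pole to the plane: n ∝ (-0.770, 0.275, 0.537).
Dip δ = arctan(|n_h|/n_z) = arctan(0.818/0.537) = 56.7°.
The horizontal component of n points toward azimuth atan2(n_x, n_y) = 290°, the dip direction.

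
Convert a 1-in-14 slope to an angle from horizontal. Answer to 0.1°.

tan θ = 1/14 = 0.0714
θ = arctan(0.0714) = 4.09°

4.1°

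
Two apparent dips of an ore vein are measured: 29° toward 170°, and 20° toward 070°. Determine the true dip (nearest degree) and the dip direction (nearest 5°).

true dip 36°, dip direction 130°

The two traces are lines in the plane: v₁ = (sin 170°·cos 29°, cos 170°·cos 29°, −sin 29°), v₂ = (sin 70°·cos 20°, cos 70°·cos 20°, −sin 20°).
n = v₁ × v₂ = (0.450, -0.376, 0.809) (taken with n_z > 0).
tan δ = √(n_x²+n_y²)/n_z = 0.587/0.809, so δ = 35.9°.
Dip direction = atan2(0.450, -0.376) = 130° (azimuth of n's horizontal projection).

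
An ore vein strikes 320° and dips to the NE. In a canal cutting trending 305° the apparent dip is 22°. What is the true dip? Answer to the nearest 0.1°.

57.4°

The section is 15° from the strike.
tan(true dip) = tan 22° / sin 15° = 1.5610
true dip = arctan 1.5610 = 57.36°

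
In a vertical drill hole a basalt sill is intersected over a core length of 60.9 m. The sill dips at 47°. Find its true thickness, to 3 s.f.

True thickness t = h · cos(dip) = 60.9 × cos 47°
t = 60.9 × 0.6820 = 41.534 m

41.5 m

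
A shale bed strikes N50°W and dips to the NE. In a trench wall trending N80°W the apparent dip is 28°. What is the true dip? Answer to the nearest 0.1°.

46.8°

The section is 30° from the strike.
tan δ = tan α / sin β = tan 28° / sin 30° = 0.5317 / 0.5000 = 1.0634
δ = arctan(1.0634) = 46.76°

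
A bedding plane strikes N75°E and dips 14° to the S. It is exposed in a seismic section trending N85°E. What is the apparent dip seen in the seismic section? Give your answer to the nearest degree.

The section lies 10° from the strike.
tan(apparent dip) = tan 14° · sin 10° = 0.0433
α = arctan(0.0433) = 2.48°

2°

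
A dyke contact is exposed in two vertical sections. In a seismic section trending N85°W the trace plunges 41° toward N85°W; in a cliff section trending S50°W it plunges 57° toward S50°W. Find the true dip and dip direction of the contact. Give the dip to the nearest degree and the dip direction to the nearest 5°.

The two traces are lines in the plane: v₁ = (sin 275°·cos 41°, cos 275°·cos 41°, −sin 41°), v₂ = (sin 230°·cos 57°, cos 230°·cos 57°, −sin 57°).
The plane normal is n = v₁ × v₂ ∝ (-0.285, -0.357, 0.291).
Dip δ = arctan(|n_h|/n_z) = arctan(0.457/0.291) = 57.5°.
The horizontal component of n points toward azimuth atan2(n_x, n_y) = 219°, the dip direction.

true dip 58°, dip direction 220°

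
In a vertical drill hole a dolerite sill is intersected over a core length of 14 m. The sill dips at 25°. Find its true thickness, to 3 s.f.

12.7 m

True thickness t = h · cos(dip) = 14 × cos 25°
t = 14 × 0.9063 = 12.688 m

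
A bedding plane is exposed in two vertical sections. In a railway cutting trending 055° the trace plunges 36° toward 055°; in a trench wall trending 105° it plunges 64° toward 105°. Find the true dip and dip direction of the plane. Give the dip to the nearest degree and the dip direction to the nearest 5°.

The two traces are lines in the plane: v₁ = (sin 55°·cos 36°, cos 55°·cos 36°, −sin 36°), v₂ = (sin 105°·cos 64°, cos 105°·cos 64°, −sin 64°).
n = v₁ × v₂ = (0.484, -0.347, 0.272) (taken with n_z > 0).
tan δ = √(n_x²+n_y²)/n_z = 0.595/0.272, so δ = 65.5°.
Dip direction = atan2(0.484, -0.347) = 126° (azimuth of n's horizontal projection).

true dip 65°, dip direction 125°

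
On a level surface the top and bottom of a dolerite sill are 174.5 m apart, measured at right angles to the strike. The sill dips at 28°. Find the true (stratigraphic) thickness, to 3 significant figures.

81.9 m

True thickness t = w · sin(dip) = 174.5 × sin 28°
t = 174.5 × 0.4695 = 81.923 m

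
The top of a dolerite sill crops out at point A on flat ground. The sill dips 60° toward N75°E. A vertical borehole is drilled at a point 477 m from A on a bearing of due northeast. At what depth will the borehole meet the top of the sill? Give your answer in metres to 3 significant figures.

The hole lies 30° from the dip direction, so the down-dip offset is 477 × cos 30° = 413.09 m.
Depth = down-dip offset × tan(dip) = 413.09 × tan 60° = 413.09 × 1.7321
Depth = 715.50 m

715 m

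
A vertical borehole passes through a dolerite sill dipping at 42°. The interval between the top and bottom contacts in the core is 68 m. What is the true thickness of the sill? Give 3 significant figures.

True thickness t = h · cos(dip) = 68 × cos 42°
t = 68 × 0.7431 = 50.534 m

50.5 m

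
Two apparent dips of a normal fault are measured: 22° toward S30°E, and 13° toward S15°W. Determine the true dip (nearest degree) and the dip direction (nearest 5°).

true dip 22°, dip direction 140°

The two traces are lines in the plane: v₁ = (sin 150°·cos 22°, cos 150°·cos 22°, −sin 22°), v₂ = (sin 195°·cos 13°, cos 195°·cos 13°, −sin 13°).
n = v₁ × v₂ = (0.172, -0.199, 0.639) (taken with n_z > 0).
True dip = arccos(n_z / |n|) = arccos(0.9248) = 22.4°.
Dip direction = atan2(0.172, -0.199) = 139° (azimuth of n's horizontal projection).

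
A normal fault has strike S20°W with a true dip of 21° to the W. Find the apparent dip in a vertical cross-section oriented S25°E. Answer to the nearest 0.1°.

15.2°

Angle between strike (S20°W) and section (S25°E): β = 45°.
tan(apparent dip) = tan 21° · sin 45° = 0.2714
α = arctan(0.2714) = 15.19°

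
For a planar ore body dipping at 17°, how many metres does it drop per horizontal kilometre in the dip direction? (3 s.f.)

drop per km = 1000 × tan 17° = 1000 × 0.3057

306 m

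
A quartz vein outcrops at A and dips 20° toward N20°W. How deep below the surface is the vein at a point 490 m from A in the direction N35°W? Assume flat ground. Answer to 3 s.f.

The hole lies 15° from the dip direction, so the down-dip offset is 490 × cos 15° = 473.30 m.
Depth = down-dip offset × tan(dip) = 473.30 × tan 20° = 473.30 × 0.3640
Depth = 172.27 m

172 m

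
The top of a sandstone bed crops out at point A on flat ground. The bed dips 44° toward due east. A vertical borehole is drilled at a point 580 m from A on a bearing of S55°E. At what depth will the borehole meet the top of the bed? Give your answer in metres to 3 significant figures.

459 m

The hole lies 35° from the dip direction, so the down-dip offset is 580 × cos 35° = 475.11 m.
Depth = down-dip offset × tan(dip) = 475.11 × tan 44° = 475.11 × 0.9657
Depth = 458.81 m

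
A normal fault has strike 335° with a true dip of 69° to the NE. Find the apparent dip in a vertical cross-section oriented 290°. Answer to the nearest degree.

62°

The section lies 45° from the strike.
tan(apparent dip) = tan 69° · sin 45° = 1.8421
α = arctan(1.8421) = 61.50°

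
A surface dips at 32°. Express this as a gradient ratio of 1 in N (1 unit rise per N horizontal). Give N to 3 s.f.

1 in 1.60

1 : N means tan θ = 1/N, so N = 1/tan 32° = 1/0.6249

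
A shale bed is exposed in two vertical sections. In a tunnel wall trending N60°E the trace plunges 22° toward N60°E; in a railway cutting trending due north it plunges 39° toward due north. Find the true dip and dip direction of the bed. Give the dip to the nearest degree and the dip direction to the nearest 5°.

true dip 39°, dip direction 000°

Represent each trace as a vector plunging at its apparent dip toward its trend (east-north-up frame): v₁ = (0.803, 0.464, -0.375), v₂ = (0.000, 0.777, -0.629).
n = v₁ × v₂ = (-0.001, 0.505, 0.624) (taken with n_z > 0).
True dip = arccos(n_z / |n|) = arccos(0.7771) = 39.0°.
The horizontal component of n points toward azimuth atan2(n_x, n_y) = 360°, the dip direction.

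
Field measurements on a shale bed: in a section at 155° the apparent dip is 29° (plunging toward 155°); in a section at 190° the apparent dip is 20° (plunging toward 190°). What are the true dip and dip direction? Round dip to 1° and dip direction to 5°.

Represent each trace as a vector plunging at its apparent dip toward its trend (east-north-up frame): v₁ = (0.370, -0.793, -0.485), v₂ = (-0.163, -0.925, -0.342).
n = v₁ × v₂ = (0.178, -0.206, 0.471) (taken with n_z > 0).
True dip = arccos(n_z / |n|) = arccos(0.8665) = 29.9°.
The horizontal component of n points toward azimuth atan2(n_x, n_y) = 139°, the dip direction.

true dip 30°, dip direction 140°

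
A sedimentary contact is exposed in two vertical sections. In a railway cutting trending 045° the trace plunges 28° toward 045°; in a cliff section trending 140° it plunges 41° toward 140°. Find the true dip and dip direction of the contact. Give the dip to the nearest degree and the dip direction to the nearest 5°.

true dip 47°, dip direction 105°

The two traces are lines in the plane: v₁ = (sin 45°·cos 28°, cos 45°·cos 28°, −sin 28°), v₂ = (sin 140°·cos 41°, cos 140°·cos 41°, −sin 41°).
The plane normal is n = v₁ × v₂ ∝ (0.681, -0.182, 0.664).
True dip = arccos(n_z / |n|) = arccos(0.6856) = 46.7°.
Dip direction = atan2(0.681, -0.182) = 105° (azimuth of n's horizontal projection).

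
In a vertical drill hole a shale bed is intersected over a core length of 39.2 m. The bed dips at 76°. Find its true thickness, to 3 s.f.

True thickness t = h · cos(dip) = 39.2 × cos 76°
t = 39.2 × 0.2419 = 9.483 m

9.48 m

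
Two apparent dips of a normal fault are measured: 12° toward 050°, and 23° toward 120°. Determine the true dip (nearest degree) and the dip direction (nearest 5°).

Represent each trace as a vector plunging at its apparent dip toward its trend (east-north-up frame): v₁ = (0.749, 0.629, -0.208), v₂ = (0.797, -0.460, -0.391).
n = v₁ × v₂ = (0.341, -0.127, 0.846) (taken with n_z > 0).
True dip = arccos(n_z / |n|) = arccos(0.9185) = 23.3°.
Dip direction = atan2(0.341, -0.127) = 110° (azimuth of n's horizontal projection).

true dip 23°, dip direction 110°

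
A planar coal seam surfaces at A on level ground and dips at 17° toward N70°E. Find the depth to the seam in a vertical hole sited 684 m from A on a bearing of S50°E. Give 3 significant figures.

The hole lies 60° from the dip direction, so the down-dip offset is 684 × cos 60° = 342.00 m.
Depth = down-dip offset × tan(dip) = 342.00 × tan 17° = 342.00 × 0.3057
Depth = 104.56 m

105 m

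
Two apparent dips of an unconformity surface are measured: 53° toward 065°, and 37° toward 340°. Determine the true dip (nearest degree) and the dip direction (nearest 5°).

Each apparent-dip line lies in the plane. As unit vectors (x east, y north, z up), v₁ plunges 53°→065° and v₂ plunges 37°→340°.
Cross product v₁ × v₂ gives the pole to the plane: n ∝ (0.446, 0.546, 0.479).
True dip = arccos(n_z / |n|) = arccos(0.5616) = 55.8°.
The horizontal component of n points toward azimuth atan2(n_x, n_y) = 39°, the dip direction.

true dip 56°, dip direction 040°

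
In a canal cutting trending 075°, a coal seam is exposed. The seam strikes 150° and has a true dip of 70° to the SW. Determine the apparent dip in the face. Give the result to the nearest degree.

The section lies 75° from the strike.
tan α = tan 70° × sin 75° = 2.7475 × 0.9659 = 2.6539
apparent dip = arctan 2.6539 = 69.35°

69°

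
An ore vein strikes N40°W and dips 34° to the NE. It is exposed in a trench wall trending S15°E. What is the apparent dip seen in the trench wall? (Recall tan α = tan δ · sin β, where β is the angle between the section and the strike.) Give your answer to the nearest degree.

The strike is N40°W and the section trends S15°E; the acute angle between them is β = 25°.
tan(apparent dip) = tan 34° · sin 25° = 0.2851
α = arctan(0.2851) = 15.91°

16°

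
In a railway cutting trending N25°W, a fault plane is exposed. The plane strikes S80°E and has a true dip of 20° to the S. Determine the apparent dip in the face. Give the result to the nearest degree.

The section lies 55° from the strike.
tan(apparent dip) = tan 20° · sin 55° = 0.2981
apparent dip = arctan 0.2981 = 16.60°

17°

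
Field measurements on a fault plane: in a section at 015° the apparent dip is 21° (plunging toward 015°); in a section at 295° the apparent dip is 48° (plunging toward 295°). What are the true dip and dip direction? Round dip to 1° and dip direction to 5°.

The two traces are lines in the plane: v₁ = (sin 15°·cos 21°, cos 15°·cos 21°, −sin 21°), v₂ = (sin 295°·cos 48°, cos 295°·cos 48°, −sin 48°).
Cross product v₁ × v₂ gives the pole to the plane: n ∝ (-0.569, 0.397, 0.615).
Dip δ = arctan(|n_h|/n_z) = arctan(0.694/0.615) = 48.4°.
Dip direction = azimuth of (n_x, n_y) = atan2(-0.569, 0.397) = 305°.

true dip 48°, dip direction 305°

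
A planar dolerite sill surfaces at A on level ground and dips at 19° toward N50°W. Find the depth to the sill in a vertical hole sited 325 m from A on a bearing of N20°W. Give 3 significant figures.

96.9 m

The hole lies 30° from the dip direction, so the down-dip offset is 325 × cos 30° = 281.46 m.
Depth = down-dip offset × tan(dip) = 281.46 × tan 19° = 281.46 × 0.3443
Depth = 96.91 m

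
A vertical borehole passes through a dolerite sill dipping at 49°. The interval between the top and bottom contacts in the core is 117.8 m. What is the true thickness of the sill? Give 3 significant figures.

True thickness t = h · cos(dip) = 117.8 × cos 49°
t = 117.8 × 0.6561 = 77.284 m

77.3 m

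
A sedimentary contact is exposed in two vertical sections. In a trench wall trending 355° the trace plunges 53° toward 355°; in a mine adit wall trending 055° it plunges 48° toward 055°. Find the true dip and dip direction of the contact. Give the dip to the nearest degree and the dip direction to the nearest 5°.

true dip 55°, dip direction 015°

The two traces are lines in the plane: v₁ = (sin 355°·cos 53°, cos 355°·cos 53°, −sin 53°), v₂ = (sin 55°·cos 48°, cos 55°·cos 48°, −sin 48°).
Cross product v₁ × v₂ gives the pole to the plane: n ∝ (0.139, 0.477, 0.349).
tan δ = √(n_x²+n_y²)/n_z = 0.497/0.349, so δ = 54.9°.
Dip direction = atan2(0.139, 0.477) = 16° (azimuth of n's horizontal projection).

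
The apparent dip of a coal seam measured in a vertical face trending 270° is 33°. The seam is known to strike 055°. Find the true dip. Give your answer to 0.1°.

48.5°

β = acute angle between strike 055° and section 270° = 35°.
tan δ = tan α / sin β = tan 33° / sin 35° = 0.6494 / 0.5736 = 1.1322
δ = arctan(1.1322) = 48.55°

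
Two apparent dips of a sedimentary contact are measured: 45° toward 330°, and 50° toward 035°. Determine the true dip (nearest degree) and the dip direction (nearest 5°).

true dip 53°, dip direction 010°

The two traces are lines in the plane: v₁ = (sin 330°·cos 45°, cos 330°·cos 45°, −sin 45°), v₂ = (sin 35°·cos 50°, cos 35°·cos 50°, −sin 50°).
n = v₁ × v₂ = (0.097, 0.532, 0.412) (taken with n_z > 0).
tan δ = √(n_x²+n_y²)/n_z = 0.540/0.412, so δ = 52.7°.
The horizontal component of n points toward azimuth atan2(n_x, n_y) = 10°, the dip direction.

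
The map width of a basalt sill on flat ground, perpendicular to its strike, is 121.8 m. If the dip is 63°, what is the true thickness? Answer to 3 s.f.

109 m

True thickness t = w · sin(dip) = 121.8 × sin 63°
t = 121.8 × 0.8910 = 108.525 m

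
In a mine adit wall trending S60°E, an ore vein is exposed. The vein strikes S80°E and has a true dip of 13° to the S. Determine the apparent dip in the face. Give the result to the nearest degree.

5°

Angle between strike (S80°E) and section (S60°E): β = 20°.
tan(apparent dip) = tan 13° · sin 20° = 0.0790
apparent dip = arctan 0.0790 = 4.51°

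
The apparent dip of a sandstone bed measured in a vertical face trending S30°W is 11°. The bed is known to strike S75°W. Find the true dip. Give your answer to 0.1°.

15.4°

β = acute angle between strike S75°W and section S30°W = 45°.
tan δ = tan α / sin β = tan 11° / sin 45° = 0.1944 / 0.7071 = 0.2749
δ = arctan(0.2749) = 15.37°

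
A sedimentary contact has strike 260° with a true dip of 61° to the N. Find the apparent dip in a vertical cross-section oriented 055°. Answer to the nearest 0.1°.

37.3°

The strike is 260° and the section trends 055°; the acute angle between them is β = 25°.
tan α = tan 61° × sin 25° = 1.8040 × 0.4226 = 0.7624
apparent dip = arctan 0.7624 = 37.32°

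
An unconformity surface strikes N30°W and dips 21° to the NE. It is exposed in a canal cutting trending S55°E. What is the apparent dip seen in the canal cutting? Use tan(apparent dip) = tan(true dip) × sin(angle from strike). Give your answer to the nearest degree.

The strike is N30°W and the section trends S55°E; the acute angle between them is β = 25°.
tan(apparent dip) = tan 21° · sin 25° = 0.1622
α = arctan(0.1622) = 9.21°

9°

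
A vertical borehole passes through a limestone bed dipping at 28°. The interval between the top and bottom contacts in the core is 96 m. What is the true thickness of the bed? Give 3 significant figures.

True thickness t = h · cos(dip) = 96 × cos 28°
t = 96 × 0.8829 = 84.763 m

84.8 m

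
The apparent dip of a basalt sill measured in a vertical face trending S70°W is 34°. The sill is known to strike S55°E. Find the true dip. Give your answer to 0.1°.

β = acute angle between strike S55°E and section S70°W = 55°.
tan δ = tan α / sin β = tan 34° / sin 55° = 0.6745 / 0.8192 = 0.8234
true dip = arctan 0.8234 = 39.47°

39.5°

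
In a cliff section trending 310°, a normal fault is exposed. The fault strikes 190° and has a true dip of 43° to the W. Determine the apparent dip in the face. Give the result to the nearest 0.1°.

38.9°

The section lies 60° from the strike.
tan(apparent dip) = tan 43° · sin 60° = 0.8076
α = arctan(0.8076) = 38.92°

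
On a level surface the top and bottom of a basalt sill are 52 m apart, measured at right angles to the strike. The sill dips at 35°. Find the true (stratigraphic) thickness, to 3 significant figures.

29.8 m

True thickness t = w · sin(dip) = 52 × sin 35°
t = 52 × 0.5736 = 29.826 m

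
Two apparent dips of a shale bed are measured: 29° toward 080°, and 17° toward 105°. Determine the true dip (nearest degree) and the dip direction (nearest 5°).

The two traces are lines in the plane: v₁ = (sin 80°·cos 29°, cos 80°·cos 29°, −sin 29°), v₂ = (sin 105°·cos 17°, cos 105°·cos 17°, −sin 17°).
Cross product v₁ × v₂ gives the pole to the plane: n ∝ (0.164, 0.196, 0.353).
tan δ = √(n_x²+n_y²)/n_z = 0.256/0.353, so δ = 35.9°.
Dip direction = atan2(0.164, 0.196) = 40° (azimuth of n's horizontal projection).

true dip 36°, dip direction 040°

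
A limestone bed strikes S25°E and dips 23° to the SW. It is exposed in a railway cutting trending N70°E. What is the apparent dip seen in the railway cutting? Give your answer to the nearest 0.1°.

22.9°

The strike is S25°E and the section trends N70°E; the acute angle between them is β = 85°.
tan α = tan 23° × sin 85° = 0.4245 × 0.9962 = 0.4229
α = arctan(0.4229) = 22.92°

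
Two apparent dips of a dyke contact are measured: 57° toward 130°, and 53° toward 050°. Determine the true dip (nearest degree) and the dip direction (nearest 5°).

Each apparent-dip line lies in the plane. As unit vectors (x east, y north, z up), v₁ plunges 57°→130° and v₂ plunges 53°→050°.
The plane normal is n = v₁ × v₂ ∝ (0.604, -0.053, 0.323).
tan δ = √(n_x²+n_y²)/n_z = 0.606/0.323, so δ = 62.0°.
Dip direction = azimuth of (n_x, n_y) = atan2(0.604, -0.053) = 95°.

true dip 62°, dip direction 095°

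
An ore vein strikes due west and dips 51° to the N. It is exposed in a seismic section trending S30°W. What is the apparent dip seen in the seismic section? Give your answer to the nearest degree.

47°

The strike is due west and the section trends S30°W; the acute angle between them is β = 60°.
tan(apparent dip) = tan 51° · sin 60° = 1.0695
α = arctan(1.0695) = 46.92°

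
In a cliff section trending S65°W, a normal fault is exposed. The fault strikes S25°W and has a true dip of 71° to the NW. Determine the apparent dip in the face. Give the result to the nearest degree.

The section lies 40° from the strike.
tan(apparent dip) = tan 71° · sin 40° = 1.8668
α = arctan(1.8668) = 61.82°

62°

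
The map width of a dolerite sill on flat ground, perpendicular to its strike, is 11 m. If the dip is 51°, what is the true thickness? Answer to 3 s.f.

True thickness t = w · sin(dip) = 11 × sin 51°
t = 11 × 0.7771 = 8.549 m

8.55 m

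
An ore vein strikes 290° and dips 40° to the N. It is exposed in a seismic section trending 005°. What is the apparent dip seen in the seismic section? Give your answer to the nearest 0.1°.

The strike is 290° and the section trends 005°; the acute angle between them is β = 75°.
tan(apparent dip) = tan 40° · sin 75° = 0.8105
α = arctan(0.8105) = 39.03°

39.0°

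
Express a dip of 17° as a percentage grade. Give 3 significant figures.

30.6%

grade % = 100 × tan 17° = 100 × 0.3057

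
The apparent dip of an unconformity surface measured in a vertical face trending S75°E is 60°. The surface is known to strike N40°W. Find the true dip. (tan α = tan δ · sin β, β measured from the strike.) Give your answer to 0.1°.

71.7°

The section is 35° from the strike.
tan(true dip) = tan 60° / sin 35° = 3.0197
true dip = arctan 3.0197 = 71.68°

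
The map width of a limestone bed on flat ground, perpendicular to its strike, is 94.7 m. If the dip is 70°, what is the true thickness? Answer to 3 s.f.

89.0 m

True thickness t = w · sin(dip) = 94.7 × sin 70°
t = 94.7 × 0.9397 = 88.989 m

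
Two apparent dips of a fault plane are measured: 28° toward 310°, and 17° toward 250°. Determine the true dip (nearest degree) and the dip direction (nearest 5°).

true dip 28°, dip direction 305°

Each apparent-dip line lies in the plane. As unit vectors (x east, y north, z up), v₁ plunges 28°→310° and v₂ plunges 17°→250°.
Cross product v₁ × v₂ gives the pole to the plane: n ∝ (-0.319, 0.224, 0.731).
True dip = arccos(n_z / |n|) = arccos(0.8822) = 28.1°.
Dip direction = azimuth of (n_x, n_y) = atan2(-0.319, 0.224) = 305°.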